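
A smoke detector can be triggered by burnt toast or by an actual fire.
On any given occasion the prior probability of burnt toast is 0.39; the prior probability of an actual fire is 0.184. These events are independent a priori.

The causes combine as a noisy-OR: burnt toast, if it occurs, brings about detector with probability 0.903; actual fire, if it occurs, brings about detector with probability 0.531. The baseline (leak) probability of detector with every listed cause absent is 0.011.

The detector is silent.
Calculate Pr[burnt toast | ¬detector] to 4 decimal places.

Pr[burnt toast | ¬detector] ≈ 0.0584

Under noisy-OR, P(detector | causes) = 1 − (1−0.011)·∏(1−qᵢ) over the active causes.
P(¬detector) = 0.989*0.61*0.816 + 0.463841*0.61*0.184 + 0.095933*0.39*0.816 + 0.044993*0.39*0.184 = 0.492285 + 0.052062 + 0.030530 + 0.003229 = 0.578106
The burnt toast-present share is 0.030530 + 0.003229 = 0.033759.
Hence the posterior is 0.033759/0.578106 ≈ 0.0584.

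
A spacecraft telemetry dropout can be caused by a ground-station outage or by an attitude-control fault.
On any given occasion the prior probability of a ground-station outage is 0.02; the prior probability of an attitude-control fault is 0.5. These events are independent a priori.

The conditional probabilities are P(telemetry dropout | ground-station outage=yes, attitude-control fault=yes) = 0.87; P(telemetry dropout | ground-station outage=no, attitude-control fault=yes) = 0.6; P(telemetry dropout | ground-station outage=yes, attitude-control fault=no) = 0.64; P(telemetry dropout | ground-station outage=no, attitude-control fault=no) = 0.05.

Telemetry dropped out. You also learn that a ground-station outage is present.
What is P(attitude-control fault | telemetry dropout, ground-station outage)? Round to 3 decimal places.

P(attitude-control fault | telemetry dropout, ground-station outage) ≈ 0.576

Enumerate both values of attitude-control fault and weight by the priors:
  P(telemetry dropout | ground-station outage) = 0.64*0.5 + 0.87*0.5
        = 0.320000 + 0.435000 = 0.755000
Keeping only the attitude-control fault-present terms gives 0.435000, so
  P(attitude-control fault | telemetry dropout, ground-station outage) = 0.435000 / 0.755000 ≈ 0.576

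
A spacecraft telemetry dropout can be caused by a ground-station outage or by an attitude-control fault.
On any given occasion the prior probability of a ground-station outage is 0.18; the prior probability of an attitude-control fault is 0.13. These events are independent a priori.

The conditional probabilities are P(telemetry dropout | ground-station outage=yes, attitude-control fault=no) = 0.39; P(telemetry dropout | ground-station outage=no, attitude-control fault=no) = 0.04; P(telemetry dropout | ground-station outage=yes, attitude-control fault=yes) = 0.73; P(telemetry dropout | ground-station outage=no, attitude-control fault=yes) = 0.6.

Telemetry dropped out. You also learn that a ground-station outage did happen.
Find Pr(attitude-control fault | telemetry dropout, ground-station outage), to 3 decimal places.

Pr(attitude-control fault | telemetry dropout, ground-station outage) ≈ 0.219

Sum P(telemetry dropout|·) weighted by the priors over both values of attitude-control fault:
  P(telemetry dropout | ground-station outage) = 0.39*0.87 + 0.73*0.13
        = 0.339300 + 0.094900 = 0.434200
Configurations with attitude-control fault contribute 0.094900, so
  P(attitude-control fault | telemetry dropout, ground-station outage) = 0.094900 / 0.434200 ≈ 0.219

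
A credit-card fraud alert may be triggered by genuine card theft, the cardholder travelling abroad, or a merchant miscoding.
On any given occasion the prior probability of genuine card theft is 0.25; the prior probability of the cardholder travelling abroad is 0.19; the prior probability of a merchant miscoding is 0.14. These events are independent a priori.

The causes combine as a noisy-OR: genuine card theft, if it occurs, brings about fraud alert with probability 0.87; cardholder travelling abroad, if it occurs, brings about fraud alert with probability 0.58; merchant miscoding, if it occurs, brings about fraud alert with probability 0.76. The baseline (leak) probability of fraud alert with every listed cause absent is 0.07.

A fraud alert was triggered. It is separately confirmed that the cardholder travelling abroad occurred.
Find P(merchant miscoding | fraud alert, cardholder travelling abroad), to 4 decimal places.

P(merchant miscoding | fraud alert, cardholder travelling abroad) ≈ 0.1785

Under noisy-OR, P(fraud alert | causes) = 1 − (1−0.07)·∏(1−qᵢ) over the active causes.
Sum P(fraud alert|·) weighted by the priors over the 4 (genuine card theft, merchant miscoding) configurations:
  P(fraud alert | cardholder travelling abroad) = 0.6094×0.75×0.86 + 0.906256×0.75×0.14 + 0.949222×0.25×0.86 + 0.987813×0.25×0.14
        = 0.393063 + 0.095157 + 0.204083 + 0.034573 = 0.726876
Configurations with merchant miscoding contribute 0.129730, so
  P(merchant miscoding | fraud alert, cardholder travelling abroad) = 0.129730 / 0.726876 ≈ 0.1785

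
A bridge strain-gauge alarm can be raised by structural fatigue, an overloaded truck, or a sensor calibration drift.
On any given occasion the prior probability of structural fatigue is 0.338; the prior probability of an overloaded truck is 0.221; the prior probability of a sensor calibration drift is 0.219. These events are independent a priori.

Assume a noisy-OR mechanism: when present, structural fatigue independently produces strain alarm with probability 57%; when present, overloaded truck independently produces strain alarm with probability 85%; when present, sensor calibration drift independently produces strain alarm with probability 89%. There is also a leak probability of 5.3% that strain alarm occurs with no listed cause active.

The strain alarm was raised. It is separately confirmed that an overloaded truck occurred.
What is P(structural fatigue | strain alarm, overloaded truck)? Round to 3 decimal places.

P(structural fatigue | strain alarm, overloaded truck) ≈ 0.354

Under noisy-OR, P(strain alarm | causes) = 1 − (1−0.053)·∏(1−qᵢ) over the active causes.
By total probability over the 4 (structural fatigue, sensor calibration drift) configurations:
  P(strain alarm | overloaded truck) = 0.85795×0.662×0.781 + 0.984375×0.662×0.219 + 0.938918×0.338×0.781 + 0.993281×0.338×0.219
        = 0.443579 + 0.142713 + 0.247854 + 0.073525 = 0.907671
Configurations with structural fatigue contribute 0.321379, so
  P(structural fatigue | strain alarm, overloaded truck) = 0.321379 / 0.907671 ≈ 0.354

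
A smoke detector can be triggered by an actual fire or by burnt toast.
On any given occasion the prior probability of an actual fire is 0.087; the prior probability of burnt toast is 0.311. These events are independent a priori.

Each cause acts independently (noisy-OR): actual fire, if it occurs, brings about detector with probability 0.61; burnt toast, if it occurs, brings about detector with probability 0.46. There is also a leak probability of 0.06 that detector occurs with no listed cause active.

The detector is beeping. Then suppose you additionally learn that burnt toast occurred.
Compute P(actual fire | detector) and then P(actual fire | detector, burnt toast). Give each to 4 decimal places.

P(actual fire | detector) ≈ 0.2515; P(actual fire | detector, burnt toast) ≈ 0.1344

Under noisy-OR, P(detector | causes) = 1 − (1−0.06)·∏(1−qᵢ) over the active causes.
P(detector) = 0.06·0.913·0.689 + 0.4924·0.913·0.311 + 0.6334·0.087·0.689 + 0.802036·0.087·0.311 = 0.037743 + 0.139814 + 0.037968 + 0.021701 = 0.237226
Restricting to configurations with actual fire present: 0.037968 + 0.021701 = 0.059669.
Hence the posterior is 0.059669/0.237226 ≈ 0.2515.

With the extra evidence:
P(detector | burnt toast) = 0.4924*0.913 + 0.802036*0.087 = 0.449561 + 0.069777 = 0.519338
Of this, 0.069777 comes from 0.802036*0.087 (the actual fire=true cases).
So P(actual fire | detector, burnt toast) = 0.069777/0.519338 ≈ 0.1344.
This is intercausal reasoning (explaining away): once burnt toast accounts for the detector, actual fire becomes less likely.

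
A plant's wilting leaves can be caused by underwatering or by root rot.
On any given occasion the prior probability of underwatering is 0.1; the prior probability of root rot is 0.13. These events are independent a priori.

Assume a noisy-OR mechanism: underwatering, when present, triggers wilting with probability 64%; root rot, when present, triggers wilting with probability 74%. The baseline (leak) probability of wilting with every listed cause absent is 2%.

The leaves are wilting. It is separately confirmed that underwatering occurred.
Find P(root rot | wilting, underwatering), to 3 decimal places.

P(root rot | wilting, underwatering) ≈ 0.173

Under noisy-OR, P(wilting | causes) = 1 − (1−0.02)·∏(1−qᵢ) over the active causes.
For the numerator, keep only root rot=true terms: 0.908272*0.13 = 0.118075
Denominator P(wilting | underwatering): 0.6472*0.87 + 0.908272*0.13 = 0.681139
Posterior = 0.118075 / 0.681139 ≈ 0.173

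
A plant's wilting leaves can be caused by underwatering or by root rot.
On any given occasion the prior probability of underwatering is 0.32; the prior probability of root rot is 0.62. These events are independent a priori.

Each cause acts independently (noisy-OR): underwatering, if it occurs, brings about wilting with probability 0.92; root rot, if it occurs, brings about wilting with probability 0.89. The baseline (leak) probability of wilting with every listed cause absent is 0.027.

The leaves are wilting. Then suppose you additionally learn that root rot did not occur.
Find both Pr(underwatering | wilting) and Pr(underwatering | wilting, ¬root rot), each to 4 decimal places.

Under noisy-OR, P(wilting | causes) = 1 − (1−0.027)·∏(1−qᵢ) over the active causes.
Enumerate the 4 (underwatering, root rot) configurations and weight by the priors:
  P(wilting) = 0.027·0.68·0.38 + 0.89297·0.68·0.62 + 0.92216·0.32·0.38 + 0.991438·0.32·0.62
        = 0.006977 + 0.376476 + 0.112135 + 0.196701 = 0.692289
The terms with underwatering present sum to 0.308836, so
  P(underwatering | wilting) = 0.308836 / 0.692289 ≈ 0.4461

Now also conditioning on root rot≠true:
By total probability over both values of underwatering:
  P(wilting | ¬root rot) = 0.027*0.68 + 0.92216*0.32
        = 0.018360 + 0.295091 = 0.313451
The terms with underwatering present sum to 0.295091, so
  P(underwatering | wilting, ¬root rot) = 0.295091 / 0.313451 ≈ 0.9414

Pr(underwatering | wilting) ≈ 0.4461; Pr(underwatering | wilting, ¬root rot) ≈ 0.9414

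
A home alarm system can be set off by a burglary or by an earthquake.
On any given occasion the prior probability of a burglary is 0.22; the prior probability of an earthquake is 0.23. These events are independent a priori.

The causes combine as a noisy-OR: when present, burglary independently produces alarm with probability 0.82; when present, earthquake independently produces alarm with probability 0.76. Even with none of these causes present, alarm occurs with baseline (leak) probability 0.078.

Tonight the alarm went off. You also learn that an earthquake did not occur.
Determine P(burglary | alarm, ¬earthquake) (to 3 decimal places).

P(burglary | alarm, ¬earthquake) ≈ 0.751

Under noisy-OR, P(alarm | causes) = 1 − (1−0.078)·∏(1−qᵢ) over the active causes.
P(alarm | ¬earthquake) = 0.078·0.78 + 0.83404·0.22 = 0.060840 + 0.183489 = 0.244329
Restricting to configurations with burglary present: 0.83404·0.22 = 0.183489.
P(burglary | alarm, ¬earthquake) = 0.183489 / 0.244329 ≈ 0.751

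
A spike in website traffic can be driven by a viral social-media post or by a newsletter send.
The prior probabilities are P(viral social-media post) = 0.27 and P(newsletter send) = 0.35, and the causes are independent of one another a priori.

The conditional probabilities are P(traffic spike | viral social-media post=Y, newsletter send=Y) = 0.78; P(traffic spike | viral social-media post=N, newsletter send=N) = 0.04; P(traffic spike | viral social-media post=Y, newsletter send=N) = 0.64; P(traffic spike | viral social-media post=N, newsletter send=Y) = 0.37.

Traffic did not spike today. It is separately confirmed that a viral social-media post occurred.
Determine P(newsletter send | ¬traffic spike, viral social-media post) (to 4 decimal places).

By total probability over both values of newsletter send:
  P(¬traffic spike | viral social-media post) = 0.36*0.65 + 0.22*0.35
        = 0.234000 + 0.077000 = 0.311000
Keeping only the newsletter send-present terms gives 0.077000, so
  P(newsletter send | ¬traffic spike, viral social-media post) = 0.077000 / 0.311000 ≈ 0.2476

P(newsletter send | ¬traffic spike, viral social-media post) ≈ 0.2476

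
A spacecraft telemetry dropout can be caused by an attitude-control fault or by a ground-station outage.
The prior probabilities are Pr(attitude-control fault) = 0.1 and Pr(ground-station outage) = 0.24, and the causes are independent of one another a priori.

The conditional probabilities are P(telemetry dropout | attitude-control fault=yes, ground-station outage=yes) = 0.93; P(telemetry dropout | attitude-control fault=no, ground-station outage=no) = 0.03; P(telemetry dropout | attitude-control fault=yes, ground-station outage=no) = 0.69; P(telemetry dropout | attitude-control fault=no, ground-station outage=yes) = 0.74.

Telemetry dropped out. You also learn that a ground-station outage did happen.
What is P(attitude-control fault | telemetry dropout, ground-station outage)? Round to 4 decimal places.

Sum P(telemetry dropout|·) weighted by the priors over both values of attitude-control fault:
  P(telemetry dropout | ground-station outage) = 0.74×0.9 + 0.93×0.1
        = 0.666000 + 0.093000 = 0.759000
Configurations with attitude-control fault contribute 0.093000, so
  P(attitude-control fault | telemetry dropout, ground-station outage) = 0.093000 / 0.759000 ≈ 0.1225

P(attitude-control fault | telemetry dropout, ground-station outage) ≈ 0.1225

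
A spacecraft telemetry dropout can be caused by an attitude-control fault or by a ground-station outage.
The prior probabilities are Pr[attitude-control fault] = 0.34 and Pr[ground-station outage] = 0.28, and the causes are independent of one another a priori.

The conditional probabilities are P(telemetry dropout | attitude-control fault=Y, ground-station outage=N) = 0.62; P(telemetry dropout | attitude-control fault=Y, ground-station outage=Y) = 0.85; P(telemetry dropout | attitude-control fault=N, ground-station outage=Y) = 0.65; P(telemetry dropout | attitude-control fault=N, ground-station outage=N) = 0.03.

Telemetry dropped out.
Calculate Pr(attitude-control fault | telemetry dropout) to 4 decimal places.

P(telemetry dropout) = 0.03·0.66·0.72 + 0.65·0.66·0.28 + 0.62·0.34·0.72 + 0.85·0.34·0.28 = 0.014256 + 0.120120 + 0.151776 + 0.080920 = 0.367072
Restricting to configurations with attitude-control fault present: 0.151776 + 0.080920 = 0.232696.
P(attitude-control fault | telemetry dropout) = 0.232696 / 0.367072 ≈ 0.6339

Pr(attitude-control fault | telemetry dropout) ≈ 0.6339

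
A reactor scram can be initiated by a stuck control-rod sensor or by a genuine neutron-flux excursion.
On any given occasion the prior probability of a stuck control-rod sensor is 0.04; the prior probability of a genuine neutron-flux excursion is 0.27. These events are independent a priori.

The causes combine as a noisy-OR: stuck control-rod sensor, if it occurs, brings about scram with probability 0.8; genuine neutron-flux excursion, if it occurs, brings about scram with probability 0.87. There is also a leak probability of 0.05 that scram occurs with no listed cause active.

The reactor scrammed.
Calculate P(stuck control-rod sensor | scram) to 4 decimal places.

P(stuck control-rod sensor | scram) ≈ 0.1153

Under noisy-OR, P(scram | causes) = 1 − (1−0.05)·∏(1−qᵢ) over the active causes.
For the numerator, keep only stuck control-rod sensor=true terms: 0.023652 + 0.010533 = 0.034185
The normalizing constant is 0.05×0.96×0.73 + 0.8765×0.96×0.27 + 0.81×0.04×0.73 + 0.9753×0.04×0.27 = 0.296414
Posterior = 0.034185 / 0.296414 ≈ 0.1153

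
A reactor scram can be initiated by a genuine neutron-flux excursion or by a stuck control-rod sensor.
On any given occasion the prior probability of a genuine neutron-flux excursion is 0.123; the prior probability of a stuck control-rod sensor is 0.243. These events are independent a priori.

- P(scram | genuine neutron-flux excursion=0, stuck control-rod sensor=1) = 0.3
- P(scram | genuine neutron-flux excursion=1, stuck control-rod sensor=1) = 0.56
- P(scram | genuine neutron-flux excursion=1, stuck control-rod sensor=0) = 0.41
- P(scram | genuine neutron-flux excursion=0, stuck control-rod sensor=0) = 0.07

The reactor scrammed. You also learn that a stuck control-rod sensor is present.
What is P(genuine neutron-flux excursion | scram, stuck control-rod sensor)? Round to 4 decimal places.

P(genuine neutron-flux excursion | scram, stuck control-rod sensor) ≈ 0.2075

P(scram | stuck control-rod sensor) = 0.3×0.877 + 0.56×0.123 = 0.263100 + 0.068880 = 0.331980
Restricting to configurations with genuine neutron-flux excursion present: 0.56×0.123 = 0.068880.
So P(genuine neutron-flux excursion | scram, stuck control-rod sensor) = 0.068880/0.331980 ≈ 0.2075.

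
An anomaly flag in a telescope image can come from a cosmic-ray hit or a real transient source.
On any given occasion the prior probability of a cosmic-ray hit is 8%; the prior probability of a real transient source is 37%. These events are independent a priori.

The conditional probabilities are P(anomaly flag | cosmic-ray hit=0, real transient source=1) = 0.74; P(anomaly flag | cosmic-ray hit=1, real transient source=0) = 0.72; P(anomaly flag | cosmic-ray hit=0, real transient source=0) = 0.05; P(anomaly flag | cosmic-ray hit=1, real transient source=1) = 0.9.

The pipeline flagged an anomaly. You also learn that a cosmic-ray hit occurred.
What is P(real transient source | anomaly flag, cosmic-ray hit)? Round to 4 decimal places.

P(real transient source | anomaly flag, cosmic-ray hit) ≈ 0.4233

Numerator (weight on configurations with real transient source): 0.9*0.37 = 0.333000
Normalizer over all consistent configurations: 0.72*0.63 + 0.9*0.37 = 0.786600
Posterior = 0.333000 / 0.786600 ≈ 0.4233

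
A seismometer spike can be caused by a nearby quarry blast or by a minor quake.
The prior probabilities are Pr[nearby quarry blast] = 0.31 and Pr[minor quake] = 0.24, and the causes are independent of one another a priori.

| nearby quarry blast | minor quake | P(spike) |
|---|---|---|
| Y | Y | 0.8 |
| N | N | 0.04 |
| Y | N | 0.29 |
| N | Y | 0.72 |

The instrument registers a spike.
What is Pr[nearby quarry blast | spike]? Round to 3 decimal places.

Pr[nearby quarry blast | spike] ≈ 0.477

Enumerate the 4 (nearby quarry blast, minor quake) configurations and weight by the priors:
  P(spike) = 0.04×0.69×0.76 + 0.72×0.69×0.24 + 0.29×0.31×0.76 + 0.8×0.31×0.24
        = 0.020976 + 0.119232 + 0.068324 + 0.059520 = 0.268052
Configurations with nearby quarry blast contribute 0.127844, so
  P(nearby quarry blast | spike) = 0.127844 / 0.268052 ≈ 0.477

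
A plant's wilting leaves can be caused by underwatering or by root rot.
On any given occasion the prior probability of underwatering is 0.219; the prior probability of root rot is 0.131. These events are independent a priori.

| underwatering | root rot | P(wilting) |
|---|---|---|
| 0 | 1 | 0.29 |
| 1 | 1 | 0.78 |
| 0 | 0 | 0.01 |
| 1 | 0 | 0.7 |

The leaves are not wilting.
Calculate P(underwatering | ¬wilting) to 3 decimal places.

P(underwatering | ¬wilting) ≈ 0.078

Sum P(¬wilting|·) weighted by the priors over the 4 (underwatering, root rot) configurations:
  P(¬wilting) = 0.99×0.781×0.869 + 0.71×0.781×0.131 + 0.3×0.219×0.869 + 0.22×0.219×0.131
        = 0.671902 + 0.072641 + 0.057093 + 0.006312 = 0.807948
The terms with underwatering present sum to 0.063405, so
  P(underwatering | ¬wilting) = 0.063405 / 0.807948 ≈ 0.078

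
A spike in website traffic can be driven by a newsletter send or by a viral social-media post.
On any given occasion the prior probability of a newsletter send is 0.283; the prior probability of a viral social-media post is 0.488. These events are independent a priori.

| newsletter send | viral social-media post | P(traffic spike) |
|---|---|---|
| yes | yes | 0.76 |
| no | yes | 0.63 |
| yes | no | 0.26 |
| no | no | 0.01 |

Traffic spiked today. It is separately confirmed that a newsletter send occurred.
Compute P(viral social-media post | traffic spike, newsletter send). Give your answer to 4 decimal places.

P(viral social-media post | traffic spike, newsletter send) ≈ 0.7359

P(traffic spike | newsletter send) = 0.26×0.512 + 0.76×0.488 = 0.133120 + 0.370880 = 0.504000
The viral social-media post-present share is 0.76×0.488 = 0.370880.
P(viral social-media post | traffic spike, newsletter send) = 0.370880 / 0.504000 ≈ 0.7359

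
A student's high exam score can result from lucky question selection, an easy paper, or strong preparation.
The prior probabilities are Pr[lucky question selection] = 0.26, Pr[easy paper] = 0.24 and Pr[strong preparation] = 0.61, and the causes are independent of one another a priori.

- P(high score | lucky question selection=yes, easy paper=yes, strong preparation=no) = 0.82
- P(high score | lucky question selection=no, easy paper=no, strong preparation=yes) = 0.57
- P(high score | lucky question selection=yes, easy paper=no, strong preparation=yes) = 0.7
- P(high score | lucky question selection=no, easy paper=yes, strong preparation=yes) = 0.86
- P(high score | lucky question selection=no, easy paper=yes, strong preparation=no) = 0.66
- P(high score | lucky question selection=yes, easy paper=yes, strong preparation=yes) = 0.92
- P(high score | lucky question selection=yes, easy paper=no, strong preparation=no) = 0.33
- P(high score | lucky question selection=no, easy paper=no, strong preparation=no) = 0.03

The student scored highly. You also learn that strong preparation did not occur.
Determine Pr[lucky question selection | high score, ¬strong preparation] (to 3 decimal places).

Pr[lucky question selection | high score, ¬strong preparation] ≈ 0.465

P(high score | ¬strong preparation) = 0.03×0.74×0.76 + 0.66×0.74×0.24 + 0.33×0.26×0.76 + 0.82×0.26×0.24 = 0.016872 + 0.117216 + 0.065208 + 0.051168 = 0.250464
Restricting to configurations with lucky question selection present: 0.065208 + 0.051168 = 0.116376.
So P(lucky question selection | high score, ¬strong preparation) = 0.116376/0.250464 ≈ 0.465.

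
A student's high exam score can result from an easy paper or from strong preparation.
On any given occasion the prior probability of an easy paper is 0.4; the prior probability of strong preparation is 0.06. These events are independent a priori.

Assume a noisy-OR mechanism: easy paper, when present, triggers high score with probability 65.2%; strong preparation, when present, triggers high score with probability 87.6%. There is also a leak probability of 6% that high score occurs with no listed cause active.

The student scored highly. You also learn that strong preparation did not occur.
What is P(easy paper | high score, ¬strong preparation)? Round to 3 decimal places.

Under noisy-OR, P(high score | causes) = 1 − (1−0.06)·∏(1−qᵢ) over the active causes.
By total probability over both values of easy paper:
  P(high score | ¬strong preparation) = 0.06×0.6 + 0.67288×0.4
        = 0.036000 + 0.269152 = 0.305152
Keeping only the easy paper-present terms gives 0.269152, so
  P(easy paper | high score, ¬strong preparation) = 0.269152 / 0.305152 ≈ 0.882

P(easy paper | high score, ¬strong preparation) ≈ 0.882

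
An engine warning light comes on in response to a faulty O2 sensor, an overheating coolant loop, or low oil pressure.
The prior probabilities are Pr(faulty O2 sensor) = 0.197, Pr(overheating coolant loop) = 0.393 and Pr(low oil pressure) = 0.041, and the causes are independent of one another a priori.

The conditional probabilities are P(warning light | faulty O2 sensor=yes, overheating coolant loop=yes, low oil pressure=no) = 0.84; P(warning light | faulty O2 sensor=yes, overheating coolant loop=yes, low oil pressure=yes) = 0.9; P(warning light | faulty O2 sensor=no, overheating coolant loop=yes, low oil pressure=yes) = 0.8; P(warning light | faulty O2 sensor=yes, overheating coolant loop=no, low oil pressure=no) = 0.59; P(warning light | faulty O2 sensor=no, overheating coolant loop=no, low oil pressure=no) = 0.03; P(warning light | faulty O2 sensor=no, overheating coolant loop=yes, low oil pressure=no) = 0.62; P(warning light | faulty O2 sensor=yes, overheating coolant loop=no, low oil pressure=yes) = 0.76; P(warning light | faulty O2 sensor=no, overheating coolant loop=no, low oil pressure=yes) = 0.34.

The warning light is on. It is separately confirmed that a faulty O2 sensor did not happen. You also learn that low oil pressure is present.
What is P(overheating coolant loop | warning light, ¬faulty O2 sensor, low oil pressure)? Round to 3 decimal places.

P(overheating coolant loop | warning light, ¬faulty O2 sensor, low oil pressure) ≈ 0.604

Weight on overheating coolant loop=true, given the evidence: 0.8*0.393 = 0.314400
Denominator P(warning light | ¬faulty O2 sensor, low oil pressure): 0.34*0.607 + 0.8*0.393 = 0.520780
P(overheating coolant loop | warning light, ¬faulty O2 sensor, low oil pressure) = 0.314400/0.520780 ≈ 0.604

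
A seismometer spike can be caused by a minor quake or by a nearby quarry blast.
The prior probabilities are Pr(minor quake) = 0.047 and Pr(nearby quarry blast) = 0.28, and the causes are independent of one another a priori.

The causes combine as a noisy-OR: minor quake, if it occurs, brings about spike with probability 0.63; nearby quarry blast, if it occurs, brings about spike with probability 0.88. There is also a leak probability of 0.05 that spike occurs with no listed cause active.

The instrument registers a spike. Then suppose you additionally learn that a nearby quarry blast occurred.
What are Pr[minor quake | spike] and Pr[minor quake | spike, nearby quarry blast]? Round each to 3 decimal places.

Pr[minor quake | spike] ≈ 0.113; Pr[minor quake | spike, nearby quarry blast] ≈ 0.051

Under noisy-OR, P(spike | causes) = 1 − (1−0.05)·∏(1−qᵢ) over the active causes.
Numerator (weight on configurations with minor quake): 0.021945 + 0.012605 = 0.034550
Normalizer over all consistent configurations: 0.05*0.953*0.72 + 0.886*0.953*0.28 + 0.6485*0.047*0.72 + 0.95782*0.047*0.28 = 0.305278
Posterior = 0.034550 / 0.305278 ≈ 0.113

Now also conditioning on nearby quarry blast=true:
P(spike | nearby quarry blast) = 0.886·0.953 + 0.95782·0.047 = 0.844358 + 0.045018 = 0.889376
Restricting to configurations with minor quake present: 0.95782·0.047 = 0.045018.
P(minor quake | spike, nearby quarry blast) = 0.045018 / 0.889376 ≈ 0.051
The drop from 0.113 to 0.051 is the explaining-away (discounting) effect.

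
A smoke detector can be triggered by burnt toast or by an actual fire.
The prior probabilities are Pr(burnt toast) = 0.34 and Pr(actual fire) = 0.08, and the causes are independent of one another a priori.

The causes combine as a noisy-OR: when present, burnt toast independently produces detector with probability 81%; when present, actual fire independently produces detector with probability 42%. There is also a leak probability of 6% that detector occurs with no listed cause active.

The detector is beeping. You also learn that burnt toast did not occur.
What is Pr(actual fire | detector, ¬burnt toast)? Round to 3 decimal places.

Pr(actual fire | detector, ¬burnt toast) ≈ 0.397

Under noisy-OR, P(detector | causes) = 1 − (1−0.06)·∏(1−qᵢ) over the active causes.
P(detector | ¬burnt toast) = 0.06·0.92 + 0.4548·0.08 = 0.055200 + 0.036384 = 0.091584
Of this, 0.036384 comes from 0.4548·0.08 (the actual fire=true cases).
Hence the posterior is 0.036384/0.091584 ≈ 0.397.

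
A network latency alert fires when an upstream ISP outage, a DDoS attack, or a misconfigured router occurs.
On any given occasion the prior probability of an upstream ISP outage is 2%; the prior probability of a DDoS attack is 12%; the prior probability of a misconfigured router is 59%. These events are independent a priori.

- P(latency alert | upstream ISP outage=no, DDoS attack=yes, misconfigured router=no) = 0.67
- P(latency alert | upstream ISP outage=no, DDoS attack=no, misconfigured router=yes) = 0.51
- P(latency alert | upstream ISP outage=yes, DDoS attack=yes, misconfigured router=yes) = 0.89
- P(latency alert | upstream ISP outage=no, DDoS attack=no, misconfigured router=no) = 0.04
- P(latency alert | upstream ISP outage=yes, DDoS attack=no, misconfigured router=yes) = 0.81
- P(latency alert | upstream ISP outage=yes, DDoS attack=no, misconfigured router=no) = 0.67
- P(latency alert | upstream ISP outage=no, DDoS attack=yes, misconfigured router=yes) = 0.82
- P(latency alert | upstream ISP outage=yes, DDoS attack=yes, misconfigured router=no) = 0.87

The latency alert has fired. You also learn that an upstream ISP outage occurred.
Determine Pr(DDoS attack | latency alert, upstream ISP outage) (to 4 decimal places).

Pr(DDoS attack | latency alert, upstream ISP outage) ≈ 0.1378

P(latency alert | upstream ISP outage) = 0.67*0.88*0.41 + 0.81*0.88*0.59 + 0.87*0.12*0.41 + 0.89*0.12*0.59 = 0.241736 + 0.420552 + 0.042804 + 0.063012 = 0.768104
The DDoS attack-present share is 0.042804 + 0.063012 = 0.105816.
P(DDoS attack | latency alert, upstream ISP outage) = 0.105816 / 0.768104 ≈ 0.1378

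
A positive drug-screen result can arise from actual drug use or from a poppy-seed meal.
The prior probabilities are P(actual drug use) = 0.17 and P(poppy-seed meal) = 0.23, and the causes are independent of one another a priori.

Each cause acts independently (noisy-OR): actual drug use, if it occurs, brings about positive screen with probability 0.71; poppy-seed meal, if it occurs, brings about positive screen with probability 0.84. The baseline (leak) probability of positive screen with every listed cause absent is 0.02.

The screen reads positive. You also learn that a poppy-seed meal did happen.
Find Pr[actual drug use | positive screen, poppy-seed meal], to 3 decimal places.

Under noisy-OR, P(positive screen | causes) = 1 − (1−0.02)·∏(1−qᵢ) over the active causes.
For the numerator, keep only actual drug use=true terms: 0.954528*0.17 = 0.162270
Normalizer over all consistent configurations: 0.8432*0.83 + 0.954528*0.17 = 0.862126
P(actual drug use | positive screen, poppy-seed meal) = 0.162270/0.862126 ≈ 0.188

Pr[actual drug use | positive screen, poppy-seed meal] ≈ 0.188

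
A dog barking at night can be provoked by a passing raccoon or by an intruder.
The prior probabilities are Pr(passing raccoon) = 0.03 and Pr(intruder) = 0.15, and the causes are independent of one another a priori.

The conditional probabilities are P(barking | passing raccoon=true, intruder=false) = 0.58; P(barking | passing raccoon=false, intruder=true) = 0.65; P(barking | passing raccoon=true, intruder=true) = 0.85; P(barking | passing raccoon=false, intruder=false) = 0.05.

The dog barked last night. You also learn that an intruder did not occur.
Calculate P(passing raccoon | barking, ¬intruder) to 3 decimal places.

P(passing raccoon | barking, ¬intruder) ≈ 0.264

Weight on passing raccoon=true, given the evidence: 0.58×0.03 = 0.017400
Denominator P(barking | ¬intruder): 0.05×0.97 + 0.58×0.03 = 0.065900
Posterior = 0.017400 / 0.065900 ≈ 0.264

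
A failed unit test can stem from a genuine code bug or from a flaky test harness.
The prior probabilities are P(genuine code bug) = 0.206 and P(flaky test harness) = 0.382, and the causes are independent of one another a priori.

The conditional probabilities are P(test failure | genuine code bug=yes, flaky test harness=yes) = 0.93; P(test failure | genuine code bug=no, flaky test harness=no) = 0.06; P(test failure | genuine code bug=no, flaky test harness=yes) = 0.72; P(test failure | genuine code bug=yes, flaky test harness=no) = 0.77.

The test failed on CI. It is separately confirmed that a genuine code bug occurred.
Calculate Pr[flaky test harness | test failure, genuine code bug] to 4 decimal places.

By total probability over both values of flaky test harness:
  P(test failure | genuine code bug) = 0.77*0.618 + 0.93*0.382
        = 0.475860 + 0.355260 = 0.831120
Keeping only the flaky test harness-present terms gives 0.355260, so
  P(flaky test harness | test failure, genuine code bug) = 0.355260 / 0.831120 ≈ 0.4274

Pr[flaky test harness | test failure, genuine code bug] ≈ 0.4274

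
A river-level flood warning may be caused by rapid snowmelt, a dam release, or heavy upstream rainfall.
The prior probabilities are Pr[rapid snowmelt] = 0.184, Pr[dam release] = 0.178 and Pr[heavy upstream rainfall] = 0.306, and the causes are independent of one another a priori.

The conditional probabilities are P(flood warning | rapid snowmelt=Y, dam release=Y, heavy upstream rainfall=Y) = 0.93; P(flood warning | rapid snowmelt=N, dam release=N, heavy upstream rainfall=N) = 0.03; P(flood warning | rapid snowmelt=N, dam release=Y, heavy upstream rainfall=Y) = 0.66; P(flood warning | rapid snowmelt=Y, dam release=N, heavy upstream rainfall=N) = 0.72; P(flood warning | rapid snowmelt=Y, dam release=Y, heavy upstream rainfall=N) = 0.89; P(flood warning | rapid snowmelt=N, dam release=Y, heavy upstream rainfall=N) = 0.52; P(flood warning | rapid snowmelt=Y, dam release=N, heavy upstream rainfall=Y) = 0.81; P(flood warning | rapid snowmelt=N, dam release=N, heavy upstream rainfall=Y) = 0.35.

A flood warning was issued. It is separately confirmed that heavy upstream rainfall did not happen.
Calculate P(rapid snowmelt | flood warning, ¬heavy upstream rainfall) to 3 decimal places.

P(rapid snowmelt | flood warning, ¬heavy upstream rainfall) ≈ 0.591

P(flood warning | ¬heavy upstream rainfall) = 0.03·0.816·0.822 + 0.52·0.816·0.178 + 0.72·0.184·0.822 + 0.89·0.184·0.178 = 0.020123 + 0.075529 + 0.108899 + 0.029149 = 0.233700
Restricting to configurations with rapid snowmelt present: 0.108899 + 0.029149 = 0.138048.
Hence the posterior is 0.138048/0.233700 ≈ 0.591.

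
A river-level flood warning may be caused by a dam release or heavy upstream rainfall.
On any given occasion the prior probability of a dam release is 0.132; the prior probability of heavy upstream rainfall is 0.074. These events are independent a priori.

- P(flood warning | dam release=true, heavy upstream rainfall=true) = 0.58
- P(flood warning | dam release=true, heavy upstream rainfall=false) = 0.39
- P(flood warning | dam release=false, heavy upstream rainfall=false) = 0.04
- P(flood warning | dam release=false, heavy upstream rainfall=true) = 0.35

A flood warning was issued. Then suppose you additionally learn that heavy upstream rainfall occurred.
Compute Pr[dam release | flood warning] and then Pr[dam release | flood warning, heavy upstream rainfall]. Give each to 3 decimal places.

Pr[dam release | flood warning] ≈ 0.494; Pr[dam release | flood warning, heavy upstream rainfall] ≈ 0.201

P(flood warning) = 0.04×0.868×0.926 + 0.35×0.868×0.074 + 0.39×0.132×0.926 + 0.58×0.132×0.074 = 0.032151 + 0.022481 + 0.047670 + 0.005665 = 0.107967
Restricting to configurations with dam release present: 0.047670 + 0.005665 = 0.053335.
P(dam release | flood warning) = 0.053335 / 0.107967 ≈ 0.494

Now also conditioning on heavy upstream rainfall=true:
P(flood warning | heavy upstream rainfall) = 0.35×0.868 + 0.58×0.132 = 0.303800 + 0.076560 = 0.380360
The dam release-present share is 0.58×0.132 = 0.076560.
Hence the posterior is 0.076560/0.380360 ≈ 0.201.
This is intercausal reasoning (explaining away): once heavy upstream rainfall accounts for the flood warning, dam release becomes less likely.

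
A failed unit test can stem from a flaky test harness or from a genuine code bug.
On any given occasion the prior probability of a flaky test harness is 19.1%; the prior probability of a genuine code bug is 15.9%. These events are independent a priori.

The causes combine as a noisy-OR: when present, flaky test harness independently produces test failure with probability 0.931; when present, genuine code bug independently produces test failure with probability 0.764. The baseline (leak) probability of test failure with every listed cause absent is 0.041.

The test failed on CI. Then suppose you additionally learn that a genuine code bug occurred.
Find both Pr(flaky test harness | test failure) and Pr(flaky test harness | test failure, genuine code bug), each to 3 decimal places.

Pr(flaky test harness | test failure) ≈ 0.585; Pr(flaky test harness | test failure, genuine code bug) ≈ 0.231

Under noisy-OR, P(test failure | causes) = 1 − (1−0.041)·∏(1−qᵢ) over the active causes.
Enumerate the 4 (flaky test harness, genuine code bug) configurations and weight by the priors:
  P(test failure) = 0.041·0.809·0.841 + 0.773676·0.809·0.159 + 0.933829·0.191·0.841 + 0.984384·0.191·0.159
        = 0.027895 + 0.099519 + 0.150002 + 0.029895 = 0.307311
Keeping only the flaky test harness-present terms gives 0.179897, so
  P(flaky test harness | test failure) = 0.179897 / 0.307311 ≈ 0.585

Now condition on the additional information:
Sum P(test failure|·) weighted by the priors over both values of flaky test harness:
  P(test failure | genuine code bug) = 0.773676·0.809 + 0.984384·0.191
        = 0.625904 + 0.188017 = 0.813921
Configurations with flaky test harness contribute 0.188017, so
  P(flaky test harness | test failure, genuine code bug) = 0.188017 / 0.813921 ≈ 0.231
The drop from 0.585 to 0.231 is the explaining-away (discounting) effect.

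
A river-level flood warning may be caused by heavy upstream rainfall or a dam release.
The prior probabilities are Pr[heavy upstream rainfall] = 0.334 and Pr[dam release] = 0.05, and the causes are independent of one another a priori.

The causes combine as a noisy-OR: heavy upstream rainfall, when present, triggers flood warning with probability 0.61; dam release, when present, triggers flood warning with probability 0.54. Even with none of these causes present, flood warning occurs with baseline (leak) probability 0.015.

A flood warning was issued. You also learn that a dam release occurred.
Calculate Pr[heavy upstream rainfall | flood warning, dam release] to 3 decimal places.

Pr[heavy upstream rainfall | flood warning, dam release] ≈ 0.430

Under noisy-OR, P(flood warning | causes) = 1 − (1−0.015)·∏(1−qᵢ) over the active causes.
For the numerator, keep only heavy upstream rainfall=true terms: 0.823291×0.334 = 0.274979
Denominator P(flood warning | dam release): 0.5469×0.666 + 0.823291×0.334 = 0.639214
Posterior = 0.274979 / 0.639214 ≈ 0.430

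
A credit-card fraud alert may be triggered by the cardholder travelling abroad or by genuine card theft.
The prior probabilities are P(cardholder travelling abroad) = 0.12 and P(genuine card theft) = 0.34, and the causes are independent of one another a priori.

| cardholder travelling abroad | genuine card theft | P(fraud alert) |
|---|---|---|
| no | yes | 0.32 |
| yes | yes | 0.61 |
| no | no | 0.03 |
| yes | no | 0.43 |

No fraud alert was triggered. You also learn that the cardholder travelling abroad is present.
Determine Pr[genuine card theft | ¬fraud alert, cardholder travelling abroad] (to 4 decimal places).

P(¬fraud alert | cardholder travelling abroad) = 0.57×0.66 + 0.39×0.34 = 0.376200 + 0.132600 = 0.508800
Restricting to configurations with genuine card theft present: 0.39×0.34 = 0.132600.
So P(genuine card theft | ¬fraud alert, cardholder travelling abroad) = 0.132600/0.508800 ≈ 0.2606.

Pr[genuine card theft | ¬fraud alert, cardholder travelling abroad] ≈ 0.2606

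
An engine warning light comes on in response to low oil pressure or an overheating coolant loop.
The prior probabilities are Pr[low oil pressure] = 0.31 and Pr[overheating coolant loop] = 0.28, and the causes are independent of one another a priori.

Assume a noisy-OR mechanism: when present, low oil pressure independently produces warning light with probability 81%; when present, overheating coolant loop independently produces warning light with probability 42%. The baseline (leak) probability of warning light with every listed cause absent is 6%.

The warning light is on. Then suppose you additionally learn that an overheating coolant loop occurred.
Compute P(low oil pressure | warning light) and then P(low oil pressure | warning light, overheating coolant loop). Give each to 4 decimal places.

Under noisy-OR, P(warning light | causes) = 1 − (1−0.06)·∏(1−qᵢ) over the active causes.
By total probability over the 4 (low oil pressure, overheating coolant loop) configurations:
  P(warning light) = 0.06×0.69×0.72 + 0.4548×0.69×0.28 + 0.8214×0.31×0.72 + 0.896412×0.31×0.28
        = 0.029808 + 0.087867 + 0.183336 + 0.077809 = 0.378820
Configurations with low oil pressure contribute 0.261145, so
  P(low oil pressure | warning light) = 0.261145 / 0.378820 ≈ 0.6894

Now condition on the additional information:
Enumerate both values of low oil pressure and weight by the priors:
  P(warning light | overheating coolant loop) = 0.4548×0.69 + 0.896412×0.31
        = 0.313812 + 0.277888 = 0.591700
Configurations with low oil pressure contribute 0.277888, so
  P(low oil pressure | warning light, overheating coolant loop) = 0.277888 / 0.591700 ≈ 0.4696
— overheating coolant loop explains away the evidence for low oil pressure.

P(low oil pressure | warning light) ≈ 0.6894; P(low oil pressure | warning light, overheating coolant loop) ≈ 0.4696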